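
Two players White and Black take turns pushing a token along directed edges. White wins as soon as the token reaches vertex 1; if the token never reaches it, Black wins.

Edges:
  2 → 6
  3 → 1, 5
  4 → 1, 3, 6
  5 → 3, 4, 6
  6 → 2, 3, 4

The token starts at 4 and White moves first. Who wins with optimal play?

White

Track states (vertex, player-to-move).
A0 = {(1,White), (1,Black)}
A1: add {(3,White), (4,White)}.
(4,White) ∈ A1 ⇒ White forces the target.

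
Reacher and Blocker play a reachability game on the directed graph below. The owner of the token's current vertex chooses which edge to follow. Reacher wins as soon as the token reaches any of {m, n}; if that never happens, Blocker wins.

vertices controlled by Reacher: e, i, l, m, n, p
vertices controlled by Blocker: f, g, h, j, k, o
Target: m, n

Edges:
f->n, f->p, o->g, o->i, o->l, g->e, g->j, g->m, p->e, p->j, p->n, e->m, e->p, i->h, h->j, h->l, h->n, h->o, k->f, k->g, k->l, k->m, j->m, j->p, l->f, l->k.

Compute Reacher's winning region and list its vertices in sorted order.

A0 = {m, n}
A1: add {e, p} — e (Reacher) has e→m; p (Reacher) has p→n.
A2: add {f, j} — f (Blocker): all of {n, p} already in; j (Blocker): all of {m, p} already in.
A3: add {g, l} — g (Blocker): all of {e, j, m} already in; l (Reacher) has l→f.
A4: add {k} — k (Blocker): all of {f, g, l, m} already in.
A5 = A4; e.g. h (Blocker) can still go to o. Fixed point.
Reacher's winning region = {e, f, g, j, k, l, m, n, p}.

e, f, g, j, k, l, m, n, p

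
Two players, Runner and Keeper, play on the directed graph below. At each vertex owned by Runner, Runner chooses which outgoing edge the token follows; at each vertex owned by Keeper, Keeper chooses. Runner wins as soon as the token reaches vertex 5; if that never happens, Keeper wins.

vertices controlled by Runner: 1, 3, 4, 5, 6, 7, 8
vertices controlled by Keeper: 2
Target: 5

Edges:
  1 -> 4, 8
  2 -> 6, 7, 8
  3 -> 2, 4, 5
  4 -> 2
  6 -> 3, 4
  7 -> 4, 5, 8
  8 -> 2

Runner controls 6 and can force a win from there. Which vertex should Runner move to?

3

A0 = {5}
A1: add {3, 7} — 3 (Runner) has 3→5; 7 (Runner) has 7→5.
A2: add {6} — 6 (Runner) has 6→3.
A3 = A2; e.g. 1 (Runner) has no edge into A2. Fixed point.
From 6, successor 3 is in the attractor (rank 1); the other successor 4 is not.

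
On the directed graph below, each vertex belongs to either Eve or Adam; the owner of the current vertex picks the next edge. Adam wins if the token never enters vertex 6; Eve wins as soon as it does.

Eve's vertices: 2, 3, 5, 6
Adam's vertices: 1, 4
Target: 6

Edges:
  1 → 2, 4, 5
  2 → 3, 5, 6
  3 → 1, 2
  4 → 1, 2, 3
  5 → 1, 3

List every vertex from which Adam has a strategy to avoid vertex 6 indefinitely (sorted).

A0 = {6}
A1: add {2} — 2 (Eve) has 2→6.
A2: add {3} — 3 (Eve) has 3→2.
A3: add {5} — 5 (Eve) has 5→3.
A4 = A3; e.g. 1 (Adam) can still go to 4. Fixed point.
Eve's attractor = {2, 3, 5, 6}; Adam avoids the target exactly from the complement.

1, 4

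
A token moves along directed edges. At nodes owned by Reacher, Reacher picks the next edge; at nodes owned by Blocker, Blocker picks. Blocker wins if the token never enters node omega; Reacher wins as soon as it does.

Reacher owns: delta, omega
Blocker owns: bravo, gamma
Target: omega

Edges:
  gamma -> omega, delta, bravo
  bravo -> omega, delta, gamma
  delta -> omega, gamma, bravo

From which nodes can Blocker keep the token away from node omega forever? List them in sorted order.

bravo, gamma

A0 = {omega}
A1: add {delta} — delta (Reacher) has delta→omega.
A2 = A1; e.g. gamma (Blocker) can still go to bravo. Fixed point.
Reacher's attractor = {delta, omega}; Blocker avoids the target exactly from the complement.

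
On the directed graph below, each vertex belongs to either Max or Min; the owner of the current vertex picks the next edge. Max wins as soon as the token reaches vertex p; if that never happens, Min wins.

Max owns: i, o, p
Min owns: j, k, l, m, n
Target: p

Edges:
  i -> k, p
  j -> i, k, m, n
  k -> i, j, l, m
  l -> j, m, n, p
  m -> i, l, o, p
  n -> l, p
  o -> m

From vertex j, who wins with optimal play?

A0 = {p}
A1: add {i} — i (Max) has i→p.
A2 = A1; e.g. j (Min) can still go to k. Fixed point.
j never enters the attractor, so Min can avoid the target forever.

Min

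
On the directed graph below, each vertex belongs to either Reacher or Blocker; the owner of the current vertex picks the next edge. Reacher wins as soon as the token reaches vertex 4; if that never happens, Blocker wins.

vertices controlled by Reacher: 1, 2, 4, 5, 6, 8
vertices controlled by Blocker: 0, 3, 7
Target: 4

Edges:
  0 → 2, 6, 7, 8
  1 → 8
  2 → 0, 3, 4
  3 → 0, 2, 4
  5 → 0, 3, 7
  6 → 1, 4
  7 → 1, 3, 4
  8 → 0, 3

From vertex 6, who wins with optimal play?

A0 = {4}
A1: add {2, 6} — 2 (Reacher) has 2→4; 6 (Reacher) has 6→4.
A2 = A1; e.g. 0 (Blocker) can still go to 7. Fixed point.
6 ∈ A1, so Reacher can force the target.

Reacher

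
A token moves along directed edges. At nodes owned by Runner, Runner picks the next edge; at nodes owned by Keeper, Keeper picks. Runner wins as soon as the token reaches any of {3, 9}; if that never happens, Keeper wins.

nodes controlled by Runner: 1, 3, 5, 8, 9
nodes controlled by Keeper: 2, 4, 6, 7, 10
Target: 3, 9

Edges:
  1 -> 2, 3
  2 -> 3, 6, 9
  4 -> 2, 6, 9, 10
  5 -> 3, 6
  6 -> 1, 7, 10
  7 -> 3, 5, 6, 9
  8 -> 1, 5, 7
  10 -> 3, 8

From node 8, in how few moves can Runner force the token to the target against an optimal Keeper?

A0 = {3, 9}
A1: add {1, 5} — 1 (Runner) has 1→3; 5 (Runner) has 5→3.
A2: add {8} — 8 (Runner) has 8→1.
8 enters the attractor at level 2, so Runner can force the target in 2 moves from there.

2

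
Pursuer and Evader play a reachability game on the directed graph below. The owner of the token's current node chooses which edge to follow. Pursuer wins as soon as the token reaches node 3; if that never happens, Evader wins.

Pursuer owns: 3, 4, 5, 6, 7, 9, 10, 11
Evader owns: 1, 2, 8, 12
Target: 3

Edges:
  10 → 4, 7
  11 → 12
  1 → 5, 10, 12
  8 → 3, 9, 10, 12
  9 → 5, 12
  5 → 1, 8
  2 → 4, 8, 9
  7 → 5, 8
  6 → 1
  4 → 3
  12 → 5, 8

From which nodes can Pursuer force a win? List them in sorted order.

3, 4, 10

A0 = {3}
A1: add {4} — 4 (Pursuer) has 4→3.
A2: add {10} — 10 (Pursuer) has 10→4.
A3 = A2; e.g. 1 (Evader) can still go to 5. Fixed point.
Pursuer's winning region = {3, 4, 10}.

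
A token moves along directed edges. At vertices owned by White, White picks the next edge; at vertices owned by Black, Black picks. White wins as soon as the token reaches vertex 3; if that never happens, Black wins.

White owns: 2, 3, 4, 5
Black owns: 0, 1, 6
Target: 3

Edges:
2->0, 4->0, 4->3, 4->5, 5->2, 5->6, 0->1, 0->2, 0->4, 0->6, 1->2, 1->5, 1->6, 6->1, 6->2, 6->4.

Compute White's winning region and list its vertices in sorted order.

A0 = {3}
A1: add {4} — 4 (White) has 4→3.
A2 = A1; e.g. 0 (Black) can still go to 1. Fixed point.
White's winning region = {3, 4}.

3, 4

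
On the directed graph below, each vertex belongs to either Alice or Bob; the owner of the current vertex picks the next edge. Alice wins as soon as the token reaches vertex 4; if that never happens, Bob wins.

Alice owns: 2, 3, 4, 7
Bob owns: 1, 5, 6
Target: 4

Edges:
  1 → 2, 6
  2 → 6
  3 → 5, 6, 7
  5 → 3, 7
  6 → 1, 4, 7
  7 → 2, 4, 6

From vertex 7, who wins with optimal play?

A0 = {4}
A1: add {7} — 7 (Alice) has 7→4.
7 ∈ A1, so Alice can force the target.

Alice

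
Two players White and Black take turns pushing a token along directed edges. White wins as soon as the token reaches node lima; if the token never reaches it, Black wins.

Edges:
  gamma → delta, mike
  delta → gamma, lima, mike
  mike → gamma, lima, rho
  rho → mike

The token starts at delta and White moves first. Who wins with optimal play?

Track states (vertex, player-to-move).
A0 = {(lima,White), (lima,Black)}
A1: add {(delta,White), (mike,White)}.
(delta,White) ∈ A1 ⇒ White forces the target.

White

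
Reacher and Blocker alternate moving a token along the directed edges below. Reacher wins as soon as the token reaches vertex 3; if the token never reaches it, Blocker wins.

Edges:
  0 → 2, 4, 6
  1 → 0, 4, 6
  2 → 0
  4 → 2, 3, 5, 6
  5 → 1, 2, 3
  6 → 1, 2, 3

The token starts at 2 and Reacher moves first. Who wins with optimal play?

Track states (vertex, player-to-move).
A0 = {(3,Reacher), (3,Blocker)}
A1: add {(4,Reacher), (5,Reacher), (6,Reacher)}.
A2 = A1; e.g. (0,Reacher) stays out. (2,Reacher) never enters ⇒ Blocker avoids the target.

Blocker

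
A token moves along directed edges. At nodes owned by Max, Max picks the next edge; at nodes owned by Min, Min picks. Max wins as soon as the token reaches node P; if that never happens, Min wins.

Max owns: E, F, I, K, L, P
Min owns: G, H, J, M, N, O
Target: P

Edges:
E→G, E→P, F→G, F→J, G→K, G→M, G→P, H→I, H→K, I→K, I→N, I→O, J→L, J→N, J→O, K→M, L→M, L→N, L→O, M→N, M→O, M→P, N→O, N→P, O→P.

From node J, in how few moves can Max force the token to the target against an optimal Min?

A0 = {P}
A1: add {E, O} — E (Max) has E→P; O (Min): all of {P} already in.
A2: add {I, L, N} — I (Max) has I→O; L (Max) has L→O; N (Min): all of {O, P} already in.
A3: add {J, M} — J (Min): all of {L, N, O} already in; M (Min): all of {N, O, P} already in.
J enters the attractor at level 3, so Max can force the target in 3 moves from there.

3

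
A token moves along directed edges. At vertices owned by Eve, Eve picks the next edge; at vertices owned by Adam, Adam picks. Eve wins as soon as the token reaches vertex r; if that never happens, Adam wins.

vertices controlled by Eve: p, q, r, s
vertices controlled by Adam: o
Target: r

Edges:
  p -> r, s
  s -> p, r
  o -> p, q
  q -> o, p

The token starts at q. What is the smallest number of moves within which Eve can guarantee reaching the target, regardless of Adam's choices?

2

A0 = {r}
A1: add {p, s} — p (Eve) has p→r; s (Eve) has s→r.
A2: add {q} — q (Eve) has q→p.
q enters the attractor at level 2, so Eve can force the target in 2 moves from there.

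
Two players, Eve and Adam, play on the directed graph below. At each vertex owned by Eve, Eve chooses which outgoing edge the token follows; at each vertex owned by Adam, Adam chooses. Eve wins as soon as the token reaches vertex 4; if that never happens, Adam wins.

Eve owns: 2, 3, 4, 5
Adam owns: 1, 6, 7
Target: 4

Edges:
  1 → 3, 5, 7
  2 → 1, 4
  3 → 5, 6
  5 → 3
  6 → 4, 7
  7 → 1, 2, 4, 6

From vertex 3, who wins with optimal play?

A0 = {4}
A1: add {2} — 2 (Eve) has 2→4.
A2 = A1; e.g. 1 (Adam) can still go to 3. Fixed point.
3 never enters the attractor, so Adam can avoid the target forever.

Adam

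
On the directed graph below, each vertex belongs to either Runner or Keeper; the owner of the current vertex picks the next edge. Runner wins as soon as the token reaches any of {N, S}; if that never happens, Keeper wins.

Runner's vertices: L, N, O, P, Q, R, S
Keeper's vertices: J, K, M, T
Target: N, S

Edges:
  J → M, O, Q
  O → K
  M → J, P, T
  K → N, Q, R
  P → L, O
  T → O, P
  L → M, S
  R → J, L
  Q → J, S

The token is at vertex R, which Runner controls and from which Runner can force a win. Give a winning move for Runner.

A0 = {N, S}
A1: add {L, Q} — L (Runner) has L→S; Q (Runner) has Q→S.
A2: add {P, R} — P (Runner) has P→L; R (Runner) has R→L.
A3: add {K} — K (Keeper): all of {N, Q, R} already in.
A4: add {O} — O (Runner) has O→K.
A5: add {T} — T (Keeper): all of {O, P} already in.
A6 = A5; e.g. J (Keeper) can still go to M. Fixed point.
From R, successor L is in the attractor (rank 1); the other successor J is not.

L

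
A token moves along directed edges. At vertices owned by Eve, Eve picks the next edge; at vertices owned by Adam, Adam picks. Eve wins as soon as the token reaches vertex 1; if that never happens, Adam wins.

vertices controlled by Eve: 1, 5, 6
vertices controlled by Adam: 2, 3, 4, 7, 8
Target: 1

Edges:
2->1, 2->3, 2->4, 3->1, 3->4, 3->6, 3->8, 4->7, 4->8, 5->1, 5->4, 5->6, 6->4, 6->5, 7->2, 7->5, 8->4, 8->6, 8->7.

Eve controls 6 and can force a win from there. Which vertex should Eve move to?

5

A0 = {1}
A1: add {5} — 5 (Eve) has 5→1.
A2: add {6} — 6 (Eve) has 6→5.
A3 = A2; e.g. 2 (Adam) can still go to 3. Fixed point.
From 6, successor 5 is in the attractor (rank 1); the other successor 4 is not.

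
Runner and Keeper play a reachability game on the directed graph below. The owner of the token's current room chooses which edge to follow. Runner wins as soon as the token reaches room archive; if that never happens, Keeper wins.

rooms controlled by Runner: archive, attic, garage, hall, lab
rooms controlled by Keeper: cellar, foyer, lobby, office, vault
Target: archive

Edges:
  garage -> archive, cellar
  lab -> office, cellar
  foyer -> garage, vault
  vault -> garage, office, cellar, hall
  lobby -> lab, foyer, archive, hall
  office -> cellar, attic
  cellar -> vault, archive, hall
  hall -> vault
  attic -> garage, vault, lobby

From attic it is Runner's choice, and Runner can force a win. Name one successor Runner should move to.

A0 = {archive}
A1: add {garage} — garage (Runner) has garage→archive.
A2: add {attic} — attic (Runner) has attic→garage.
A3 = A2; e.g. lab (Runner) has no edge into A2. Fixed point.
From attic, successor garage is in the attractor (rank 1); the other successors lobby, vault are not.

garage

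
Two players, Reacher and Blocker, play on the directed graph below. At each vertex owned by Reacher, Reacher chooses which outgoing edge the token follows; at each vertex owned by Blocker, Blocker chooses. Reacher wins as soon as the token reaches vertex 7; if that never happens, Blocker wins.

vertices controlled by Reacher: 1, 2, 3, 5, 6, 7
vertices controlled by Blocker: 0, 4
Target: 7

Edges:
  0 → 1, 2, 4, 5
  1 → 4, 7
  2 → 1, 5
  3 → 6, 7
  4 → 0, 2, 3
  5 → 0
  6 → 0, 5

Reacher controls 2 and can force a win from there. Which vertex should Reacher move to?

A0 = {7}
A1: add {1, 3} — 1 (Reacher) has 1→7; 3 (Reacher) has 3→7.
A2: add {2} — 2 (Reacher) has 2→1.
A3 = A2; e.g. 0 (Blocker) can still go to 4. Fixed point.
From 2, successor 1 is in the attractor (rank 1); the other successor 5 is not.

1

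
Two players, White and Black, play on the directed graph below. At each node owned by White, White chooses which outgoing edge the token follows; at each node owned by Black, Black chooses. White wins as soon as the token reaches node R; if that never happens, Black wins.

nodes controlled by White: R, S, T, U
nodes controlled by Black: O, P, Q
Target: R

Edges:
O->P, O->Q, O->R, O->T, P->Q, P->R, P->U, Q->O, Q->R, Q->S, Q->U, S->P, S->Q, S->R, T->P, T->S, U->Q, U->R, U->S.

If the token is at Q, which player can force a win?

A0 = {R}
A1: add {S, U} — S (White) has S→R; U (White) has U→R.
A2: add {T} — T (White) has T→S.
A3 = A2; e.g. O (Black) can still go to P. Fixed point.
Q never enters the attractor, so Black can avoid the target forever.

Black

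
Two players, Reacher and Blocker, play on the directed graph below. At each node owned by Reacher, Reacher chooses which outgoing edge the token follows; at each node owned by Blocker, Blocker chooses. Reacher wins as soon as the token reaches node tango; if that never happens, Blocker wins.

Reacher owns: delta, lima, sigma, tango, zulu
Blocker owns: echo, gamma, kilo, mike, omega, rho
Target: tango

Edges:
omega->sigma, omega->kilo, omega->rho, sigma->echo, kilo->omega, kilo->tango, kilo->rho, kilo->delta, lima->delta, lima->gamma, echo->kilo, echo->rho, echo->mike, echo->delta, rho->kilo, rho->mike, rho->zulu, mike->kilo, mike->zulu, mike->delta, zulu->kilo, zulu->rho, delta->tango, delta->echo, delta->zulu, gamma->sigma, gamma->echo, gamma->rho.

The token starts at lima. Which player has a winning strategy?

A0 = {tango}
A1: add {delta} — delta (Reacher) has delta→tango.
A2: add {lima} — lima (Reacher) has lima→delta.
A3 = A2; e.g. omega (Blocker) can still go to sigma. Fixed point.
lima ∈ A2, so Reacher can force the target.

Reacher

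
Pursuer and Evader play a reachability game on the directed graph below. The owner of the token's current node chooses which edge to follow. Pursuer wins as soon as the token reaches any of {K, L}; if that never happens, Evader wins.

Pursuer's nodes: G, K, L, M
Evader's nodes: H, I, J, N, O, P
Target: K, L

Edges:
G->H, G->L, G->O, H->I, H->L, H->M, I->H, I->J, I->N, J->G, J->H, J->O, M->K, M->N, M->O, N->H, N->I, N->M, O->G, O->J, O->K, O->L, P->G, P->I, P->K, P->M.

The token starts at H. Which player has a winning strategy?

A0 = {K, L}
A1: add {G, M} — G (Pursuer) has G→L; M (Pursuer) has M→K.
A2 = A1; e.g. H (Evader) can still go to I. Fixed point.
H never enters the attractor, so Evader can avoid the target forever.

Evader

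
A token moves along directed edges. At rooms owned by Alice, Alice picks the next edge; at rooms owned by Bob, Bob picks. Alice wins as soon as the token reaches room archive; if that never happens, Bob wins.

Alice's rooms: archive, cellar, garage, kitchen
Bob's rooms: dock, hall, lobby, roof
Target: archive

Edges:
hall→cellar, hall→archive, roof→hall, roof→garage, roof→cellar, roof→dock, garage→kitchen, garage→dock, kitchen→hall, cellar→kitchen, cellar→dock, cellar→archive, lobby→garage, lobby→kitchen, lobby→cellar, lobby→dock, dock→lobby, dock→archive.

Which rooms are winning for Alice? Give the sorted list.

A0 = {archive}
A1: add {cellar} — cellar (Alice) has cellar→archive.
A2: add {hall} — hall (Bob): all of {cellar, archive} already in.
A3: add {kitchen} — kitchen (Alice) has kitchen→hall.
A4: add {garage} — garage (Alice) has garage→kitchen.
A5 = A4; e.g. roof (Bob) can still go to dock. Fixed point.
Alice's winning region = {archive, cellar, garage, hall, kitchen}.

archive, cellar, garage, hall, kitchen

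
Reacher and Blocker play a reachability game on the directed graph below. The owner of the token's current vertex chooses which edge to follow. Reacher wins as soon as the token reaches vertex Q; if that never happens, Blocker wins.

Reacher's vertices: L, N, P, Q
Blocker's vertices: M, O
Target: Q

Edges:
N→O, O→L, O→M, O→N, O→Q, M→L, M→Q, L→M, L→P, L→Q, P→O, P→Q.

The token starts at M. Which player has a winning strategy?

A0 = {Q}
A1: add {L, P} — L (Reacher) has L→Q; P (Reacher) has P→Q.
A2: add {M} — M (Blocker): all of {L, Q} already in.
A3 = A2; e.g. N (Reacher) has no edge into A2. Fixed point.
M ∈ A2, so Reacher can force the target.

Reacher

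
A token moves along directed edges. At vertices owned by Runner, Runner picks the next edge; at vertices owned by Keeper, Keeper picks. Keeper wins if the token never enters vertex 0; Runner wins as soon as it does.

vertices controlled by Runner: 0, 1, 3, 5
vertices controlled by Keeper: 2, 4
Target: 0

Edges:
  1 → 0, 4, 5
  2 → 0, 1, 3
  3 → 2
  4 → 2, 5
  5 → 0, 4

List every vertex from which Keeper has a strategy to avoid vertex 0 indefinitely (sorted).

2, 3, 4

A0 = {0}
A1: add {1, 5} — 1 (Runner) has 1→0; 5 (Runner) has 5→0.
A2 = A1; e.g. 2 (Keeper) can still go to 3. Fixed point.
Runner's attractor = {0, 1, 5}; Keeper avoids the target exactly from the complement.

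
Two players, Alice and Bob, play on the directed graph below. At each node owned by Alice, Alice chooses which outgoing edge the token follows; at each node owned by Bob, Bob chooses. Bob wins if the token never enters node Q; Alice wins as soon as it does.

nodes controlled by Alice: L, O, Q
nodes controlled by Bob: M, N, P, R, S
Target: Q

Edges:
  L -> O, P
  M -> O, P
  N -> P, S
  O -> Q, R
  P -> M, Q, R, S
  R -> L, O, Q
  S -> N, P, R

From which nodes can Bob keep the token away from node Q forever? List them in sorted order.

M, N, P, S

A0 = {Q}
A1: add {O} — O (Alice) has O→Q.
A2: add {L} — L (Alice) has L→O.
A3: add {R} — R (Bob): all of {L, O, Q} already in.
A4 = A3; e.g. M (Bob) can still go to P. Fixed point.
Alice's attractor = {L, O, Q, R}; Bob avoids the target exactly from the complement.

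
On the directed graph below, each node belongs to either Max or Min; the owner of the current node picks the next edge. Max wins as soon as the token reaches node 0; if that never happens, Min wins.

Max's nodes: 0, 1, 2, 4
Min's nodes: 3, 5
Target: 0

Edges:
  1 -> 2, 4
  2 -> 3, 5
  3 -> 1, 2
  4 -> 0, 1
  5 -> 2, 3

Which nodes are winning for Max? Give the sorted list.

0, 1, 4

A0 = {0}
A1: add {4} — 4 (Max) has 4→0.
A2: add {1} — 1 (Max) has 1→4.
A3 = A2; e.g. 2 (Max) has no edge into A2. Fixed point.
Max's winning region = {0, 1, 4}.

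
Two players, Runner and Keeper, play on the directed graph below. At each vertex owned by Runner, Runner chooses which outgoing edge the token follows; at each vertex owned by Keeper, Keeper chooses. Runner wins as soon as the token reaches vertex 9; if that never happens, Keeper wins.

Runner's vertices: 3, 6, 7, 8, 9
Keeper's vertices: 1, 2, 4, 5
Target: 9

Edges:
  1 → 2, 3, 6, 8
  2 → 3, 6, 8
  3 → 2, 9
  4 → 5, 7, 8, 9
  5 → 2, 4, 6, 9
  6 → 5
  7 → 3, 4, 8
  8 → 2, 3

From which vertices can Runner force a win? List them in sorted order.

3, 7, 8, 9

A0 = {9}
A1: add {3} — 3 (Runner) has 3→9.
A2: add {7, 8} — 7 (Runner) has 7→3; 8 (Runner) has 8→3.
A3 = A2; e.g. 1 (Keeper) can still go to 2. Fixed point.
Runner's winning region = {3, 7, 8, 9}.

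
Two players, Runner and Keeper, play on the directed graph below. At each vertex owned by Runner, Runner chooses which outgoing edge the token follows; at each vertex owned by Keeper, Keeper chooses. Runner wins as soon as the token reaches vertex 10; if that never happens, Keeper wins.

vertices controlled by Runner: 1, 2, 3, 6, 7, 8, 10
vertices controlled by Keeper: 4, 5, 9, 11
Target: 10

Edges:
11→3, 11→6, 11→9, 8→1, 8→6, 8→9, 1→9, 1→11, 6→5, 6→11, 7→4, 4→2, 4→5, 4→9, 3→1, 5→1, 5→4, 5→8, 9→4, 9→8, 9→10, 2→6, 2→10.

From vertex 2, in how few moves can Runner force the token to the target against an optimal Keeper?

1

A0 = {10}
A1: add {2} — 2 (Runner) has 2→10.
A2 = A1; e.g. 1 (Runner) has no edge into A1. Fixed point.
2 enters the attractor at level 1, so Runner can force the target in 1 move from there.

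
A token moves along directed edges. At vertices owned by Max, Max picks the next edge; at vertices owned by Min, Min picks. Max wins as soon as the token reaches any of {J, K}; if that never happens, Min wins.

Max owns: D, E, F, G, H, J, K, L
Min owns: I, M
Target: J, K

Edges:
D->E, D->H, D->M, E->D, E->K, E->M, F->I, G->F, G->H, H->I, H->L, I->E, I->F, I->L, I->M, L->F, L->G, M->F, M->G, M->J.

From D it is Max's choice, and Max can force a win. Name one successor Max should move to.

E

A0 = {J, K}
A1: add {E} — E (Max) has E→K.
A2: add {D} — D (Max) has D→E.
A3 = A2; e.g. F (Max) has no edge into A2. Fixed point.
From D, successor E is in the attractor (rank 1); the other successors H, M are not.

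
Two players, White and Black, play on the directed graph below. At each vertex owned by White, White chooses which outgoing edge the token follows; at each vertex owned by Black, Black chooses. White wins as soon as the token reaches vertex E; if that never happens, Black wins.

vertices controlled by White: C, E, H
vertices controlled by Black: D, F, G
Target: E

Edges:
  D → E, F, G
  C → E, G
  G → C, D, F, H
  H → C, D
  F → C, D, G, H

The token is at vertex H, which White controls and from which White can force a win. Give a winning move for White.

A0 = {E}
A1: add {C} — C (White) has C→E.
A2: add {H} — H (White) has H→C.
A3 = A2; e.g. D (Black) can still go to F. Fixed point.
From H, successor C is in the attractor (rank 1); the other successor D is not.

C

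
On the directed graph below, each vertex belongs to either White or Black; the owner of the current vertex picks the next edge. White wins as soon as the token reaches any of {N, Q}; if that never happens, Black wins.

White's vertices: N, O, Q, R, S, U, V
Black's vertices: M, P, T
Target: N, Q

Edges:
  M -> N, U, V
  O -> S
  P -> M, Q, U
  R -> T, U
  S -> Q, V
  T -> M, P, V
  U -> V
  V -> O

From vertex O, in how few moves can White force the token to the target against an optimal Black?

A0 = {N, Q}
A1: add {S} — S (White) has S→Q.
A2: add {O} — O (White) has O→S.
O enters the attractor at level 2, so White can force the target in 2 moves from there.

2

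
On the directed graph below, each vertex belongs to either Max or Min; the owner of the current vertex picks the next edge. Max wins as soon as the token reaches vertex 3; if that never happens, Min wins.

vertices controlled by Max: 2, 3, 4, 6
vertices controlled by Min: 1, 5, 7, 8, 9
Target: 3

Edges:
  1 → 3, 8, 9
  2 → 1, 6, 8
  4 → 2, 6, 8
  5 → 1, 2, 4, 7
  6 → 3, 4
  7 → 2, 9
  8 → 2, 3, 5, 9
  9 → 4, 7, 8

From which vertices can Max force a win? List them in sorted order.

2, 3, 4, 6

A0 = {3}
A1: add {6} — 6 (Max) has 6→3.
A2: add {2, 4} — 2 (Max) has 2→6; 4 (Max) has 4→6.
A3 = A2; e.g. 1 (Min) can still go to 8. Fixed point.
Max's winning region = {2, 3, 4, 6}.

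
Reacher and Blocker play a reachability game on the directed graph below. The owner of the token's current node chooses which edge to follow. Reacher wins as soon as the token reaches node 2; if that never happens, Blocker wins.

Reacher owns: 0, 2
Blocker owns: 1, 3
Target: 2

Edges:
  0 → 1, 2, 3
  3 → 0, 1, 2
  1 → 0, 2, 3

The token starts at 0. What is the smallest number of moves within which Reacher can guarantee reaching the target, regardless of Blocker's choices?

A0 = {2}
A1: add {0} — 0 (Reacher) has 0→2.
A2 = A1; e.g. 1 (Blocker) can still go to 3. Fixed point.
0 enters the attractor at level 1, so Reacher can force the target in 1 move from there.

1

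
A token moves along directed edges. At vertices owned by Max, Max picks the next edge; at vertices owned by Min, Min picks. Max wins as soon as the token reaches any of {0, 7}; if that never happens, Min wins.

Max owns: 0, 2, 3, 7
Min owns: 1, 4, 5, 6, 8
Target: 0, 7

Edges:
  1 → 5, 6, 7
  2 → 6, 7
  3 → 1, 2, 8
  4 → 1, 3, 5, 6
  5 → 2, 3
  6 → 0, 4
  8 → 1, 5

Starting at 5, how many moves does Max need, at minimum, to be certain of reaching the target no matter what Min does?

3

A0 = {0, 7}
A1: add {2} — 2 (Max) has 2→7.
A2: add {3} — 3 (Max) has 3→2.
A3: add {5} — 5 (Min): all of {2, 3} already in.
A4 = A3; e.g. 1 (Min) can still go to 6. Fixed point.
5 enters the attractor at level 3, so Max can force the target in 3 moves from there.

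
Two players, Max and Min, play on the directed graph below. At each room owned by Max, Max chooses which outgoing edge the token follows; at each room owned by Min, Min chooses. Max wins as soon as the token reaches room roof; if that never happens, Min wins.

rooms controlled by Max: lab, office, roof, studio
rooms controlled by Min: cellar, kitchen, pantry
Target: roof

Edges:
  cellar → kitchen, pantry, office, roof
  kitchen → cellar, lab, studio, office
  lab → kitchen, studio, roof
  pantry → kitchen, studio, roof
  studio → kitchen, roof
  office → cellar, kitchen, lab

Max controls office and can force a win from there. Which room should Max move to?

lab

A0 = {roof}
A1: add {lab, studio} — lab (Max) has lab→roof; studio (Max) has studio→roof.
A2: add {office} — office (Max) has office→lab.
A3 = A2; e.g. cellar (Min) can still go to kitchen. Fixed point.
From office, successor lab is in the attractor (rank 1); the other successors cellar, kitchen are not.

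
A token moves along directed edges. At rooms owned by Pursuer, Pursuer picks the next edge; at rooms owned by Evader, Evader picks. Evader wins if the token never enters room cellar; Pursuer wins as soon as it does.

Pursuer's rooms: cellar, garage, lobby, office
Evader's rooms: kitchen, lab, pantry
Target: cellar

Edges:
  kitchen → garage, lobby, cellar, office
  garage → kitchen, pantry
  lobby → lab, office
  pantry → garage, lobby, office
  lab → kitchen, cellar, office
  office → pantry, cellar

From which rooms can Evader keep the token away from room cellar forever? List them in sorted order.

garage, kitchen, lab, pantry

A0 = {cellar}
A1: add {office} — office (Pursuer) has office→cellar.
A2: add {lobby} — lobby (Pursuer) has lobby→office.
A3 = A2; e.g. kitchen (Evader) can still go to garage. Fixed point.
Pursuer's attractor = {cellar, lobby, office}; Evader avoids the target exactly from the complement.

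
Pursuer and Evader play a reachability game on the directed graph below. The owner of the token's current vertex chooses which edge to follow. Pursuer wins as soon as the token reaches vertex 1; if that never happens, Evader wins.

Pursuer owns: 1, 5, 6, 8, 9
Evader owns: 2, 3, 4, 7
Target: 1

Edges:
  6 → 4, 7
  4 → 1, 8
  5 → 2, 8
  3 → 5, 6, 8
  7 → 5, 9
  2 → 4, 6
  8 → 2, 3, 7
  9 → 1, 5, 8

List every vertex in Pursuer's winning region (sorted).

1, 9

A0 = {1}
A1: add {9} — 9 (Pursuer) has 9→1.
A2 = A1; e.g. 2 (Evader) can still go to 4. Fixed point.
Pursuer's winning region = {1, 9}.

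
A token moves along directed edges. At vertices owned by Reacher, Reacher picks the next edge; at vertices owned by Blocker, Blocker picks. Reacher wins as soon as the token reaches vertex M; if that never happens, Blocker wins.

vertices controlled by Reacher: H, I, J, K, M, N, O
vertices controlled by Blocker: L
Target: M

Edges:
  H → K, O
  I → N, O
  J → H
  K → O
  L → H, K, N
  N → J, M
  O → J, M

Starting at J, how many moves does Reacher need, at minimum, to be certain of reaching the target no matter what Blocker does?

3

A0 = {M}
A1: add {N, O} — N (Reacher) has N→M; O (Reacher) has O→M.
A2: add {H, I, K} — H (Reacher) has H→O; I (Reacher) has I→N; K (Reacher) has K→O.
A3: add {J, L} — J (Reacher) has J→H; L (Blocker): all of {H, K, N} already in.
A3 = all vertices. Fixed point.
J enters the attractor at level 3, so Reacher can force the target in 3 moves from there.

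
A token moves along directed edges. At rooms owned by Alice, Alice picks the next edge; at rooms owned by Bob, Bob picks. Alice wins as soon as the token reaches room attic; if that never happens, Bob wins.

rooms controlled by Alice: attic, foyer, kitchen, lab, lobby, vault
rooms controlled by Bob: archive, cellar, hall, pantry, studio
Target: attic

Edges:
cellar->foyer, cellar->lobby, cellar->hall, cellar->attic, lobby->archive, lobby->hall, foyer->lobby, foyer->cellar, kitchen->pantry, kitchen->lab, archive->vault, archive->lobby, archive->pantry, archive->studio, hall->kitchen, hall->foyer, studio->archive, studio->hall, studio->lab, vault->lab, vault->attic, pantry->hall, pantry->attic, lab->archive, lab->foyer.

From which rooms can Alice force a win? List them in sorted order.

attic, vault

A0 = {attic}
A1: add {vault} — vault (Alice) has vault→attic.
A2 = A1; e.g. archive (Bob) can still go to lobby. Fixed point.
Alice's winning region = {attic, vault}.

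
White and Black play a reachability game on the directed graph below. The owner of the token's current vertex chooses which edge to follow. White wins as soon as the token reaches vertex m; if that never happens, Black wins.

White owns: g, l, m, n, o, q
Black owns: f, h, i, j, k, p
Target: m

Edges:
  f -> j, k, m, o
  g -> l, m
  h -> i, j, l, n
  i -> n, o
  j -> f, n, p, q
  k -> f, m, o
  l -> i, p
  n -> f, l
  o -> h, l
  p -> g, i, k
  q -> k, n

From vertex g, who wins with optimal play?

A0 = {m}
A1: add {g} — g (White) has g→m.
A2 = A1; e.g. f (Black) can still go to j. Fixed point.
g ∈ A1, so White can force the target.

White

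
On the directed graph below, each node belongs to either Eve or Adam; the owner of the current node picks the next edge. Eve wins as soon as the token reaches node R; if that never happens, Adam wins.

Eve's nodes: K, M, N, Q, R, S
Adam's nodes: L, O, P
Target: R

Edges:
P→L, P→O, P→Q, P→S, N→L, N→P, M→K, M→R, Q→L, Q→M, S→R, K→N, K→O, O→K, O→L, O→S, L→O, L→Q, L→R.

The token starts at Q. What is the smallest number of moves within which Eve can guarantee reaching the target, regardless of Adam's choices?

2

A0 = {R}
A1: add {M, S} — M (Eve) has M→R; S (Eve) has S→R.
A2: add {Q} — Q (Eve) has Q→M.
A3 = A2; e.g. K (Eve) has no edge into A2. Fixed point.
Q enters the attractor at level 2, so Eve can force the target in 2 moves from there.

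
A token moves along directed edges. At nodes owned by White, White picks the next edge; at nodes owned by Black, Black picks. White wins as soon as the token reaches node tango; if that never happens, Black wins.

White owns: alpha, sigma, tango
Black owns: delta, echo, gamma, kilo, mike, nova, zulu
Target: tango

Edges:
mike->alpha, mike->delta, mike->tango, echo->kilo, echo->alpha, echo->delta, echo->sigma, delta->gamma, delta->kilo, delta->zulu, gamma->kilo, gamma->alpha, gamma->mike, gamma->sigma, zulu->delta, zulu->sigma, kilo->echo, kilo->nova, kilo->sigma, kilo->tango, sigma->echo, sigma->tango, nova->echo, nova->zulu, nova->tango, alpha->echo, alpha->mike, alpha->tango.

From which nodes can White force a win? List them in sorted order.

A0 = {tango}
A1: add {alpha, sigma} — alpha (White) has alpha→tango; sigma (White) has sigma→tango.
A2 = A1; e.g. gamma (Black) can still go to kilo. Fixed point.
White's winning region = {alpha, sigma, tango}.

alpha, sigma, tango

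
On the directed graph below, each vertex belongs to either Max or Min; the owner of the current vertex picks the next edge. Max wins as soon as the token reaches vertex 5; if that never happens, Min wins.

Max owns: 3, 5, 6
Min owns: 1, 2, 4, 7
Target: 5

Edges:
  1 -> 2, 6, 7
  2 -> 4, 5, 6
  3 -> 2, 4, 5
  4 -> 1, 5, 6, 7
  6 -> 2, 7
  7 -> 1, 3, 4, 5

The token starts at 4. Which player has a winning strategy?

A0 = {5}
A1: add {3} — 3 (Max) has 3→5.
A2 = A1; e.g. 1 (Min) can still go to 2. Fixed point.
4 never enters the attractor, so Min can avoid the target forever.

Min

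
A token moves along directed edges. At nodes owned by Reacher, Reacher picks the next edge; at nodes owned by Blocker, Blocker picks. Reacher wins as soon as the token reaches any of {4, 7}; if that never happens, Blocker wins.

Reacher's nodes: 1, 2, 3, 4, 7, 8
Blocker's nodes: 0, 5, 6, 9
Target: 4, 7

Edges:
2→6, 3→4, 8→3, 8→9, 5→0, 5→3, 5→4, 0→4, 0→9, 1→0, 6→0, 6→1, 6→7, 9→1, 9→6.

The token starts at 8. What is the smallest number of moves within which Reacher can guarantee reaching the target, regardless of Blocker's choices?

A0 = {4, 7}
A1: add {3} — 3 (Reacher) has 3→4.
A2: add {8} — 8 (Reacher) has 8→3.
A3 = A2; e.g. 0 (Blocker) can still go to 9. Fixed point.
8 enters the attractor at level 2, so Reacher can force the target in 2 moves from there.

2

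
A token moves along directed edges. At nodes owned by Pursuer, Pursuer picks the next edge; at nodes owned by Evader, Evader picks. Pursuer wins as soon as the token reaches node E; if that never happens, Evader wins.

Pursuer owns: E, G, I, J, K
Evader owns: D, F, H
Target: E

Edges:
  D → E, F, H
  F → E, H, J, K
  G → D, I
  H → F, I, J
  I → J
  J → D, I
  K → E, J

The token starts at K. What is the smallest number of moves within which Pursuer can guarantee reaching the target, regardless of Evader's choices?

1

A0 = {E}
A1: add {K} — K (Pursuer) has K→E.
A2 = A1; e.g. D (Evader) can still go to F. Fixed point.
K enters the attractor at level 1, so Pursuer can force the target in 1 move from there.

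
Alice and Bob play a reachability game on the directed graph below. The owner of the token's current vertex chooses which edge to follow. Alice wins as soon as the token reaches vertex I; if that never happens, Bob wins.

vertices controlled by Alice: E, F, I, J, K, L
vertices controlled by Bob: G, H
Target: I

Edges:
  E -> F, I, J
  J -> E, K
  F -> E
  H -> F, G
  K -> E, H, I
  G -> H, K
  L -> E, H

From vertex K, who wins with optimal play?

Alice

A0 = {I}
A1: add {E, K} — E (Alice) has E→I; K (Alice) has K→I.
K ∈ A1, so Alice can force the target.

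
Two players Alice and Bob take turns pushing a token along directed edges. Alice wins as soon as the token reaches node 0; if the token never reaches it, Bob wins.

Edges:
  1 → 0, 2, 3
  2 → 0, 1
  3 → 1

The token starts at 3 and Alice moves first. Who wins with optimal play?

Track states (vertex, player-to-move).
A0 = {(0,Alice), (0,Bob)}
A1: add {(1,Alice), (2,Alice)}.
A2: add {(2,Bob), (3,Bob)}.
A3 = A2; e.g. (1,Bob) stays out. (3,Alice) never enters ⇒ Bob avoids the target.

Bob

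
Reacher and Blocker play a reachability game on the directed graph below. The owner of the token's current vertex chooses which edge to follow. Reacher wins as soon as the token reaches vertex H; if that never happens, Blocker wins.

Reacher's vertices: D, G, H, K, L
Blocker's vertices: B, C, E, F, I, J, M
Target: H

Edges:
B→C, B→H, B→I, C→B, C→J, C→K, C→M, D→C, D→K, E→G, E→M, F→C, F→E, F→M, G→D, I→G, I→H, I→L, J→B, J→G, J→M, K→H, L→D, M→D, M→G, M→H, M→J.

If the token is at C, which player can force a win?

A0 = {H}
A1: add {K} — K (Reacher) has K→H.
A2: add {D} — D (Reacher) has D→K.
A3: add {G, L} — G (Reacher) has G→D; L (Reacher) has L→D.
A4: add {I} — I (Blocker): all of {G, H, L} already in.
A5 = A4; e.g. B (Blocker) can still go to C. Fixed point.
C never enters the attractor, so Blocker can avoid the target forever.

Blocker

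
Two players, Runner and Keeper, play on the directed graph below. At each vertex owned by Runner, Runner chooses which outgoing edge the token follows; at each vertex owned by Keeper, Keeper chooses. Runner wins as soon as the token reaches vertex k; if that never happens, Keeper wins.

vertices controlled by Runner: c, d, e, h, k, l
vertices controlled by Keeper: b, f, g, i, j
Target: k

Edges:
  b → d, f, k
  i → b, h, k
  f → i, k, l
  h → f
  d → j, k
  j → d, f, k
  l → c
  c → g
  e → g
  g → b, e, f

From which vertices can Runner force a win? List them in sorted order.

A0 = {k}
A1: add {d} — d (Runner) has d→k.
A2 = A1; e.g. b (Keeper) can still go to f. Fixed point.
Runner's winning region = {d, k}.

d, k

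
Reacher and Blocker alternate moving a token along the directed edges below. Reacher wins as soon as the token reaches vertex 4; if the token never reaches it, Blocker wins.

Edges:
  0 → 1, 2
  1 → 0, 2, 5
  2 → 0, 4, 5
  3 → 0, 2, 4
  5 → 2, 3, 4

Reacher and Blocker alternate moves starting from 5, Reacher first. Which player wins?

Track states (vertex, player-to-move).
A0 = {(4,Reacher), (4,Blocker)}
A1: add {(2,Reacher), (3,Reacher), (5,Reacher)}.
(5,Reacher) ∈ A1 ⇒ Reacher forces the target.

Reacher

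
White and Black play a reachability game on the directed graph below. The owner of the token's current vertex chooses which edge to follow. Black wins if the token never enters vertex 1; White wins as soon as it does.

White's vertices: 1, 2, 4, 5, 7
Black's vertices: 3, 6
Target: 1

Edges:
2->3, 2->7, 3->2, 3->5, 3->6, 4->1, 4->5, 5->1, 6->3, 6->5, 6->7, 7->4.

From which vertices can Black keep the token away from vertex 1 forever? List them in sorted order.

A0 = {1}
A1: add {4, 5} — 4 (White) has 4→1; 5 (White) has 5→1.
A2: add {7} — 7 (White) has 7→4.
A3: add {2} — 2 (White) has 2→7.
A4 = A3; e.g. 3 (Black) can still go to 6. Fixed point.
White's attractor = {1, 2, 4, 5, 7}; Black avoids the target exactly from the complement.

3, 6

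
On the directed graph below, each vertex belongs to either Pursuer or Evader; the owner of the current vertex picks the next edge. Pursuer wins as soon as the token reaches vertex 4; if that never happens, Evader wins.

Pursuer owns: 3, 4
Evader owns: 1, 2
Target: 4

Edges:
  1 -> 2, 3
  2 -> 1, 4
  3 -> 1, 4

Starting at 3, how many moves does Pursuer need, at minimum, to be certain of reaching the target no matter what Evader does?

1

A0 = {4}
A1: add {3} — 3 (Pursuer) has 3→4.
A2 = A1; e.g. 1 (Evader) can still go to 2. Fixed point.
3 enters the attractor at level 1, so Pursuer can force the target in 1 move from there.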